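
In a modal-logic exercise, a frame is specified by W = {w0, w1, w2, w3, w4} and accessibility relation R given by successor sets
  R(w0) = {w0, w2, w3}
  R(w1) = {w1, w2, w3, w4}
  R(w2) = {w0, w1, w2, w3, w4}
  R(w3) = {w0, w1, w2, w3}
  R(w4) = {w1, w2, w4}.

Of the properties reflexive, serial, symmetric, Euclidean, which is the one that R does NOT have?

Reflexive: yes — every world is R-related to itself.
Serial: yes — every world has a successor (e.g. w0 R w0).
Symmetric: yes — every pair in R has its reverse in R.
Euclidean: no — w1 R w3 and w1 R w4, but not w3 R w4.
Only Euclidean fails.

Euclidean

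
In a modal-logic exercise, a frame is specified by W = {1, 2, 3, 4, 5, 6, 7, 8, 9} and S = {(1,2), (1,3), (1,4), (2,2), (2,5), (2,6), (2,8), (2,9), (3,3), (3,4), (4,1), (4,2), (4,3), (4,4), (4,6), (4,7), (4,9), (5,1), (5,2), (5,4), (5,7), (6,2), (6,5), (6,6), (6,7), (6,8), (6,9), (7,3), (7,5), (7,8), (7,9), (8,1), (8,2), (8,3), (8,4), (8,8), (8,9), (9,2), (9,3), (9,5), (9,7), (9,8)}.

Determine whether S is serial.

Serial: yes — every world has a successor (e.g. 1 S 2).

Yes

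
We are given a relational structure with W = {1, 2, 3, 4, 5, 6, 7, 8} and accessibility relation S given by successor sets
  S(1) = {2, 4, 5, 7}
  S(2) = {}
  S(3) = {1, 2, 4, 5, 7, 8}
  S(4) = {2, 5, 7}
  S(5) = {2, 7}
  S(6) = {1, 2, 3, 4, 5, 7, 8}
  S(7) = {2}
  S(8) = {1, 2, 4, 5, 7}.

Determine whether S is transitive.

Transitive: yes — every two-step S-path is closed by a direct edge.

Yes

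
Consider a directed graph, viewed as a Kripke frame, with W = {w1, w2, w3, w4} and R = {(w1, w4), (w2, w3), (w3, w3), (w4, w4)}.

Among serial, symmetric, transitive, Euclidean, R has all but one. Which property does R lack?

Serial: yes — every world has a successor (e.g. w1 R w4).
Symmetric: no — w1 R w4 but not w4 R w1.
Transitive: yes — every two-step R-path is closed by a direct edge.
Euclidean: yes — any two successors of a common world are R-related.
Only symmetric fails.

symmetric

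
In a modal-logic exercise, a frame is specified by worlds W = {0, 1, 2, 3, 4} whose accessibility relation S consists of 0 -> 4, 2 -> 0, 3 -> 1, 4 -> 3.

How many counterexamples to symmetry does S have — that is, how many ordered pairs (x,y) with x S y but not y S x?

4

Enumerating: (0,4), (2,0), (3,1), (4,3).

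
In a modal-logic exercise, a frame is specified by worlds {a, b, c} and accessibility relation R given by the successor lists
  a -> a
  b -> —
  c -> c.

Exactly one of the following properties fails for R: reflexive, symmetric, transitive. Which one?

Reflexive: no — b is not related to itself.
Symmetric: yes — every pair in R has its reverse in R.
Transitive: yes — every two-step R-path is closed by a direct edge.
Only reflexive fails.

reflexive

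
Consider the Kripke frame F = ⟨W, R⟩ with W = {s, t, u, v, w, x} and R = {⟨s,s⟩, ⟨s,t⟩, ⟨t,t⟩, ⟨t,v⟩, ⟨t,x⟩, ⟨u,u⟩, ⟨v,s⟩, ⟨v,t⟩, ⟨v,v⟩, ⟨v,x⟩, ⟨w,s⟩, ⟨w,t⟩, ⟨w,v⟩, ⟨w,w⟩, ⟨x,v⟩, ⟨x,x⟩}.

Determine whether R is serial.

Serial: yes — every world has a successor (e.g. s R s).

Yes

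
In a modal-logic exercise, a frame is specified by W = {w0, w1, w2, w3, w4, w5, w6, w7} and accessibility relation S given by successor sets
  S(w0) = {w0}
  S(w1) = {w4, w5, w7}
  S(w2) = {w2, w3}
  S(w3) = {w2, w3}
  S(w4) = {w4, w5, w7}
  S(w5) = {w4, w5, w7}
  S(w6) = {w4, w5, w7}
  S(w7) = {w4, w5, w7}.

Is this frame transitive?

Yes

Transitive: yes — every two-step S-path is closed by a direct edge.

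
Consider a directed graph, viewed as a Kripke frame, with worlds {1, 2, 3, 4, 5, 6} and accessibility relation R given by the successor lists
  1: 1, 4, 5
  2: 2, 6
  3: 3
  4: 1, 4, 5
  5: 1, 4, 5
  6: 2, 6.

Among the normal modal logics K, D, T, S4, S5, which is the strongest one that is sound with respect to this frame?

Serial (axiom D): yes — every world has a successor (e.g. 1 R 1).
Reflexive (axiom T): yes — every world is R-related to itself.
Transitive (axiom 4): yes — every two-step R-path is closed by a direct edge.
Euclidean (axiom 5): yes — any two successors of a common world are R-related.
So F validates K, D, T, S4, S5. The strongest is S5.

S5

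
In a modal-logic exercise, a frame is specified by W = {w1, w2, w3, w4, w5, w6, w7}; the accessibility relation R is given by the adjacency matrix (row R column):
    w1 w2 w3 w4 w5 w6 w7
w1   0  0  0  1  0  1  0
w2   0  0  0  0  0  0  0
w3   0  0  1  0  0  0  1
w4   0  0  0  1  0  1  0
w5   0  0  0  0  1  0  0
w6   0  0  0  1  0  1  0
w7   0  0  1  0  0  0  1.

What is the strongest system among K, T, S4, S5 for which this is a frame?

K

Reflexive (axiom T): no — w1 is not related to itself.
Transitive (axiom 4): yes — every two-step R-path is closed by a direct edge.
Euclidean (axiom 5): yes — any two successors of a common world are R-related.
So F validates K; T would additionally require R to be reflexive. The strongest is K.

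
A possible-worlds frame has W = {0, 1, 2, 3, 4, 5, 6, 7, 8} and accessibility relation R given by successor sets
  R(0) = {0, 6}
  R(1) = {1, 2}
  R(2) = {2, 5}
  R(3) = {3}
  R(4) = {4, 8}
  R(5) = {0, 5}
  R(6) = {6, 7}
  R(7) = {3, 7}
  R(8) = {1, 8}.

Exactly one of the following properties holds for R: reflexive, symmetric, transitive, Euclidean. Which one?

reflexive

Reflexive: yes — every world is R-related to itself.
Symmetric: no — 0 R 6 but not 6 R 0.
Transitive: no — 0 R 6 and 6 R 7, but not 0 R 7.
Euclidean: no — 0 R 6 and 0 R 0, but not 6 R 0.
Only reflexive holds.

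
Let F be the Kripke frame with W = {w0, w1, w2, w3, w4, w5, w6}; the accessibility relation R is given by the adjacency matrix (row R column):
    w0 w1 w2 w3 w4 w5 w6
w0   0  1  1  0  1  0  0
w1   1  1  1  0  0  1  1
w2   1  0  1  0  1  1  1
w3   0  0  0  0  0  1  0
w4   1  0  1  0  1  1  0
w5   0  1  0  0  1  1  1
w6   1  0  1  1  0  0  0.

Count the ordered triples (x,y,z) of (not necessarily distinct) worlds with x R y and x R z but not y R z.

Enumerating: (w0,w1,w4), (w0,w2,w1), (w0,w4,w1), (w1,w0,w0), (w1,w0,w5), (w1,w0,w6), (w1,w2,w1), (w1,w5,w0), (w1,w5,w2), (w1,w6,w1), (w1,w6,w5), (w1,w6,w6), … and 26 more.
Total: 38.

38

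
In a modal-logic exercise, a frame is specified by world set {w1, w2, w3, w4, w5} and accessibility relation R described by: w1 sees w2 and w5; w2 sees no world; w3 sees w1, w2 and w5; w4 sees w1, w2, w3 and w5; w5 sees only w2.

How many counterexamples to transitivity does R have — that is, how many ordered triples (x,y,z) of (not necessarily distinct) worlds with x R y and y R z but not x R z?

R is transitive; there are no such tuples.

0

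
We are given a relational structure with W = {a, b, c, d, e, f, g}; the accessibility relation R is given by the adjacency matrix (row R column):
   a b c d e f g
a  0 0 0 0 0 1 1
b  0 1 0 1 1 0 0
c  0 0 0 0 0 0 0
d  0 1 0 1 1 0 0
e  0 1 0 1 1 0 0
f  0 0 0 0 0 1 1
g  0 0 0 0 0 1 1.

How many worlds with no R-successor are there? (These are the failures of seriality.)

Enumerating: c.

1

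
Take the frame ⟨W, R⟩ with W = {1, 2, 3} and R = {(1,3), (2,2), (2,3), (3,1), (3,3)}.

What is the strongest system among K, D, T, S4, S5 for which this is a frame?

Serial (axiom D): yes — every world has a successor (e.g. 1 R 3).
Reflexive (axiom T): no — 1 is not related to itself.
Transitive (axiom 4): no — 2 R 3 and 3 R 1, but not 2 R 1.
Euclidean (axiom 5): no — 2 R 3 and 2 R 2, but not 3 R 2.
So F validates K, D; T would additionally require R to be reflexive. The strongest is D.

D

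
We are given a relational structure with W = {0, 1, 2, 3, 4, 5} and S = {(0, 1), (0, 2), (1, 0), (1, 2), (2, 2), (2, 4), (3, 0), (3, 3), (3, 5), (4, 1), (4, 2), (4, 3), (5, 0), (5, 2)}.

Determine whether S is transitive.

Transitive: no — 0 S 2 and 2 S 4, but not 0 S 4.

No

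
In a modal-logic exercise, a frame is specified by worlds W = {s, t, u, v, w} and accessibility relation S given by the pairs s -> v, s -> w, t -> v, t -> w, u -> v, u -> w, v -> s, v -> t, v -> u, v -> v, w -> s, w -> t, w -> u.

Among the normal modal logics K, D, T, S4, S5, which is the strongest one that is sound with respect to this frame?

D

Serial (axiom D): yes — every world has a successor (e.g. s S v).
Reflexive (axiom T): no — s is not related to itself.
Transitive (axiom 4): no — s S v and v S t, but not s S t.
Euclidean (axiom 5): no — s S v and s S w, but not v S w.
So F validates K, D; T would additionally require S to be reflexive. The strongest is D.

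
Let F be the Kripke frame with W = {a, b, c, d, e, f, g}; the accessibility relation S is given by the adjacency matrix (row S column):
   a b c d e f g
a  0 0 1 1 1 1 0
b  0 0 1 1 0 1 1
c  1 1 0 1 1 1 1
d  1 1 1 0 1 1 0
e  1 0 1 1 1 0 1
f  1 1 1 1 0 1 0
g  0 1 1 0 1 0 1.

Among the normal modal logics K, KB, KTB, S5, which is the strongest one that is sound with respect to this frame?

KB

Symmetric (axiom B): yes — every pair in S has its reverse in S.
Reflexive (axiom T): no — a is not related to itself.
Euclidean (axiom 5): no — a S e and a S f, but not e S f.
So F validates K, KB; KTB would additionally require S to be reflexive. The strongest is KB.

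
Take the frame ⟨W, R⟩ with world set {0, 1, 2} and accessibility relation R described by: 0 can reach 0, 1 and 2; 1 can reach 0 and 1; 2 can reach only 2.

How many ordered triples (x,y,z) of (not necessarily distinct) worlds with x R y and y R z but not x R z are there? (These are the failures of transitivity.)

1

Enumerating: (1,0,2).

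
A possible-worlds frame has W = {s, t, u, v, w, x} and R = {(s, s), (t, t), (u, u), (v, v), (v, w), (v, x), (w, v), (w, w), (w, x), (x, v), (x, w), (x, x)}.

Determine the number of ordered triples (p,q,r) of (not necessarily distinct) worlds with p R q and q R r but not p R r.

0

R is transitive; there are no such tuples.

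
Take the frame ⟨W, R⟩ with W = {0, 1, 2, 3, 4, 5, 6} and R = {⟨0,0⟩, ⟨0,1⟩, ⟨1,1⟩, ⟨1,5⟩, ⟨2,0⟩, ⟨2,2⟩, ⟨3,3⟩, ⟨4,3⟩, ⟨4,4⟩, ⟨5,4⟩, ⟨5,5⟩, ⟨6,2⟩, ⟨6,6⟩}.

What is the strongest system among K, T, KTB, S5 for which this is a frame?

T

Reflexive (axiom T): yes — every world is R-related to itself.
Symmetric (axiom B): no — 0 R 1 but not 1 R 0.
Euclidean (axiom 5): no — 0 R 1 and 0 R 0, but not 1 R 0.
So F validates K, T; KTB would additionally require R to be symmetric. The strongest is T.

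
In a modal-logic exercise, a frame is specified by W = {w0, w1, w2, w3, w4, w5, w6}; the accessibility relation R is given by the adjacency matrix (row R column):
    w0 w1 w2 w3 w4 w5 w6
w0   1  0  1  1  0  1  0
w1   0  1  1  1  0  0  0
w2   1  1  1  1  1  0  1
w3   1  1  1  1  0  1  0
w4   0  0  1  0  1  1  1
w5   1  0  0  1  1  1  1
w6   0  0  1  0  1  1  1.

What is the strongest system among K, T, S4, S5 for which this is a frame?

Reflexive (axiom T): yes — every world is R-related to itself.
Transitive (axiom 4): no — w0 R w2 and w2 R w1, but not w0 R w1.
Euclidean (axiom 5): no — w0 R w2 and w0 R w5, but not w2 R w5.
So F validates K, T; S4 would additionally require R to be transitive. The strongest is T.

T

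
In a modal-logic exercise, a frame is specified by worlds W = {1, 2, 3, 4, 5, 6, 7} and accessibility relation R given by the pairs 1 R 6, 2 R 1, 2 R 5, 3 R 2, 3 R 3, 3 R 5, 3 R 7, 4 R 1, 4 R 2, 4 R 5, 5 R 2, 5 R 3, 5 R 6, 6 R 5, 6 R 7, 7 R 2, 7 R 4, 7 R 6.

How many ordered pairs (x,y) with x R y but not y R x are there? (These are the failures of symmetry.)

Enumerating: (1,6), (2,1), (3,2), (3,7), (4,1), (4,2), (4,5), (7,2), (7,4).

9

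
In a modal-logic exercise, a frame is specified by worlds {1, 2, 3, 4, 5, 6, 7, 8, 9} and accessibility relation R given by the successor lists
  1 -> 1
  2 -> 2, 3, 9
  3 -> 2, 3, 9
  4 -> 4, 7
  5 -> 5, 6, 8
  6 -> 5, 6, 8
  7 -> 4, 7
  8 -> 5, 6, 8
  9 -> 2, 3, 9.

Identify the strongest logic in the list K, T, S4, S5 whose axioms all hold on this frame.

Reflexive (axiom T): yes — every world is R-related to itself.
Transitive (axiom 4): yes — every two-step R-path is closed by a direct edge.
Euclidean (axiom 5): yes — any two successors of a common world are R-related.
So F validates K, T, S4, S5. The strongest is S5.

S5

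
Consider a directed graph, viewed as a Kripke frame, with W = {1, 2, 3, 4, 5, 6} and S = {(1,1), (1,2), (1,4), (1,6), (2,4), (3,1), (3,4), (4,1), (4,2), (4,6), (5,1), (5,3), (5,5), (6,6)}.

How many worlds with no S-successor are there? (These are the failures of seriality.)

0

S is serial; there are no such worlds.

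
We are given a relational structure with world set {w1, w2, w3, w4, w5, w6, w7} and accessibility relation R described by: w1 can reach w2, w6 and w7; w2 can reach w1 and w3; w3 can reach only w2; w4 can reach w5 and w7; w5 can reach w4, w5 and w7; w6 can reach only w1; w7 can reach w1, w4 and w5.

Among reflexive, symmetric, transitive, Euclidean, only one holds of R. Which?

symmetric

Reflexive: no — w1 is not related to itself.
Symmetric: yes — every pair in R has its reverse in R.
Transitive: no — w1 R w2 and w2 R w3, but not w1 R w3.
Euclidean: no — w1 R w2 and w1 R w6, but not w2 R w6.
Only symmetric holds.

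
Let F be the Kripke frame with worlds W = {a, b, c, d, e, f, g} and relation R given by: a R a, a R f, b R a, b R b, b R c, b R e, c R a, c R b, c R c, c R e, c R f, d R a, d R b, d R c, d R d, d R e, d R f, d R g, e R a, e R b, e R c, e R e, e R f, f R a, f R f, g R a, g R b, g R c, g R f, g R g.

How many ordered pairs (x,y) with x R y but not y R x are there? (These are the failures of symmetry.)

Enumerating: (b,a), (c,a), (c,f), (d,a), (d,b), (d,c), (d,e), (d,f), (d,g), (e,a), (e,f), (g,a), (g,b), (g,c), (g,f).

15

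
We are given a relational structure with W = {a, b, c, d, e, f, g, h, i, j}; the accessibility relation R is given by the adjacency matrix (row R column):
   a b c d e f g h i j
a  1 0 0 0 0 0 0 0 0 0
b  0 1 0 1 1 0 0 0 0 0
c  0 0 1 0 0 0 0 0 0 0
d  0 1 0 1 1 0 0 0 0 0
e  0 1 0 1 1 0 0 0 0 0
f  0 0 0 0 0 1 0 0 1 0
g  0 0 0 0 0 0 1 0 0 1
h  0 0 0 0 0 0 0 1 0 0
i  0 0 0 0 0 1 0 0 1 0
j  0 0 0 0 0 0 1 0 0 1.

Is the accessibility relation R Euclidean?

Yes

Euclidean: yes — any two successors of a common world are R-related.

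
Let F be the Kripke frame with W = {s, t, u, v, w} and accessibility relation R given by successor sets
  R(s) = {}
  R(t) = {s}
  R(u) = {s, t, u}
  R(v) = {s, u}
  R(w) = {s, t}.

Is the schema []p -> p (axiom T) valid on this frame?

Axiom T corresponds to the accessibility relation being reflexive.
Reflexive: no — s is not related to itself.

No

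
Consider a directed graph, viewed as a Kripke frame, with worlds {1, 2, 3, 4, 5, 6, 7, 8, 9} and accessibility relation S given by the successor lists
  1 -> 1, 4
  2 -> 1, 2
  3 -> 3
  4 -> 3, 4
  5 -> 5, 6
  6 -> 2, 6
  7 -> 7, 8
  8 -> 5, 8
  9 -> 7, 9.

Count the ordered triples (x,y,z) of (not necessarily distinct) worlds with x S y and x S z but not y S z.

8

Enumerating: (1,4,1), (2,1,2), (4,3,4), (5,6,5), (6,2,6), (7,8,7), (8,5,8), (9,7,9).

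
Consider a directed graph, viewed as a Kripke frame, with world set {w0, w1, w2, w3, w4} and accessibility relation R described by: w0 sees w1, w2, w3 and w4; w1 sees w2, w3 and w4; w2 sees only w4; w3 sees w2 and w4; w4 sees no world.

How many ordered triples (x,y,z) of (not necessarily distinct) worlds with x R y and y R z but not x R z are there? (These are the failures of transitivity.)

0

R is transitive; there are no such tuples.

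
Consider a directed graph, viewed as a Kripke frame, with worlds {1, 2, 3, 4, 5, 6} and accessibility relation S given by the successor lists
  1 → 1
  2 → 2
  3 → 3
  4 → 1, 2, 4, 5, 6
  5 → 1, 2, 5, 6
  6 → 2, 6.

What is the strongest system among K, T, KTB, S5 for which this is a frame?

T

Reflexive (axiom T): yes — every world is S-related to itself.
Symmetric (axiom B): no — 4 S 1 but not 1 S 4.
Euclidean (axiom 5): no — 4 S 1 and 4 S 2, but not 1 S 2.
So F validates K, T; KTB would additionally require S to be symmetric. The strongest is T.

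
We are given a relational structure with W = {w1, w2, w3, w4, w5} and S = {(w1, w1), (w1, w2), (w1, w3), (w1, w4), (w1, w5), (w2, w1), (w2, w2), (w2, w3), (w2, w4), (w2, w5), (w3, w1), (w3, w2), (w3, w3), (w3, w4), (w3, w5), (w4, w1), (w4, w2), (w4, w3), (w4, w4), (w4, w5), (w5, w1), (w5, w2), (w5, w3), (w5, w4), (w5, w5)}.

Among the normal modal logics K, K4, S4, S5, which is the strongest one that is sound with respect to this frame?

S5

Transitive (axiom 4): yes — every two-step S-path is closed by a direct edge.
Reflexive (axiom T): yes — every world is S-related to itself.
Euclidean (axiom 5): yes — any two successors of a common world are S-related.
So F validates K, K4, S4, S5. The strongest is S5.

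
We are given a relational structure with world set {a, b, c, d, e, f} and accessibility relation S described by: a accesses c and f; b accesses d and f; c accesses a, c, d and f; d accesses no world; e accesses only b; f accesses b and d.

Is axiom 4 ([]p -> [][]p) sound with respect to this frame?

No

Axiom 4 corresponds to the accessibility relation being transitive.
Transitive: no — a S c and c S d, but not a S d.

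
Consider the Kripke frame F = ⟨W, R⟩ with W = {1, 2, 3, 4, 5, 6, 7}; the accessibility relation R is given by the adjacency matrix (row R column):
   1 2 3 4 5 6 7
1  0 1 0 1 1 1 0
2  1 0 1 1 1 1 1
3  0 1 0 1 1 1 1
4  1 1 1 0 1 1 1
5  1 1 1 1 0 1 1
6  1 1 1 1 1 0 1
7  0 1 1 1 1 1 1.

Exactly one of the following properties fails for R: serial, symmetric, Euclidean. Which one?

Euclidean

Serial: yes — every world has a successor (e.g. 1 R 2).
Symmetric: yes — every pair in R has its reverse in R.
Euclidean: no — 2 R 1 and 2 R 3, but not 1 R 3.
Only Euclidean fails.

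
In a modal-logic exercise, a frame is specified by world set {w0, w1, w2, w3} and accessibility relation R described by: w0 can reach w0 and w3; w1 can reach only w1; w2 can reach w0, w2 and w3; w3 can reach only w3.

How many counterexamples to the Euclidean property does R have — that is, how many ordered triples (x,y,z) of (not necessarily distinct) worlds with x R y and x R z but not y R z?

4

Enumerating: (w0,w3,w0), (w2,w0,w2), (w2,w3,w0), (w2,w3,w2).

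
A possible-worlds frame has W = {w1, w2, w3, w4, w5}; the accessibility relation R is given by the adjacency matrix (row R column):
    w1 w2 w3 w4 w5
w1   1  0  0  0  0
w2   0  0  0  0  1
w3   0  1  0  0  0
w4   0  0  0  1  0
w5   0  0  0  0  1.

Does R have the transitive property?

No

Transitive: no — w3 R w2 and w2 R w5, but not w3 R w5.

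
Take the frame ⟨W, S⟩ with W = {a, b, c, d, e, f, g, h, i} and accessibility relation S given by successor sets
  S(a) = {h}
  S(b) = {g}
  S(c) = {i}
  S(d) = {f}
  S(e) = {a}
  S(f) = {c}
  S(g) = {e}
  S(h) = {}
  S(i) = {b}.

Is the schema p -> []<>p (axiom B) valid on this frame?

The schema B characterises exactly the symmetric frames.
Symmetric: no — a S h but not h S a.

No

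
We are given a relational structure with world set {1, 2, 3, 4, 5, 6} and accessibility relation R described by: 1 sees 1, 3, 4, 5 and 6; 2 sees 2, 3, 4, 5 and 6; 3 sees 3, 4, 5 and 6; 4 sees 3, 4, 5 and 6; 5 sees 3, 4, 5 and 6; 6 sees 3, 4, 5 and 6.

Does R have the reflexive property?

Reflexive: yes — every world is R-related to itself.

Yes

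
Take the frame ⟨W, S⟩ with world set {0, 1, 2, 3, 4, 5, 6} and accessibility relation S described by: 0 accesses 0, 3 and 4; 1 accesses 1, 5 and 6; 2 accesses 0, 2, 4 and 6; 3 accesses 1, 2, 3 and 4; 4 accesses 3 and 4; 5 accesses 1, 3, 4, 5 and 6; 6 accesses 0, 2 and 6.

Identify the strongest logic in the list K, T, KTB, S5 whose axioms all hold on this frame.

T

Reflexive (axiom T): yes — every world is S-related to itself.
Symmetric (axiom B): no — 0 S 3 but not 3 S 0.
Euclidean (axiom 5): no — 1 S 6 and 1 S 5, but not 6 S 5.
So F validates K, T; KTB would additionally require S to be symmetric. The strongest is T.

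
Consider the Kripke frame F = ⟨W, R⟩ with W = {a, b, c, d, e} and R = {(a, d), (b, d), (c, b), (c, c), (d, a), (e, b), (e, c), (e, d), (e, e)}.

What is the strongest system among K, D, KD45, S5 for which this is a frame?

D

Serial (axiom D): yes — every world has a successor (e.g. a R d).
Euclidean (axiom 5): no — e R b and e R c, but not b R c.
Transitive (axiom 4): no — b R d and d R a, but not b R a.
Reflexive (axiom T): no — a is not related to itself.
So F validates K, D; KD45 would additionally require R to be Euclidean and transitive. The strongest is D.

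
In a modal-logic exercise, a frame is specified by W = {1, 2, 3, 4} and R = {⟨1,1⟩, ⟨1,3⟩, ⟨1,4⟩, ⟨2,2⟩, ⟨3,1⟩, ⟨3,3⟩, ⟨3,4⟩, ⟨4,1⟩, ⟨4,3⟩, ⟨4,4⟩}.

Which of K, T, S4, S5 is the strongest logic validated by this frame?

S5

Reflexive (axiom T): yes — every world is R-related to itself.
Transitive (axiom 4): yes — every two-step R-path is closed by a direct edge.
Euclidean (axiom 5): yes — any two successors of a common world are R-related.
So F validates K, T, S4, S5. The strongest is S5.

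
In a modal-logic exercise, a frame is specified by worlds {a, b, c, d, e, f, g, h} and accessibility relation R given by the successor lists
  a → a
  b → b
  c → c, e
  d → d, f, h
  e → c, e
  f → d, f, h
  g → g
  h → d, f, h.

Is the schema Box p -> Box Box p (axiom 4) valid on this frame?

By correspondence theory, 4 is valid on a frame iff R is transitive.
Transitive: yes — every two-step R-path is closed by a direct edge.

Yes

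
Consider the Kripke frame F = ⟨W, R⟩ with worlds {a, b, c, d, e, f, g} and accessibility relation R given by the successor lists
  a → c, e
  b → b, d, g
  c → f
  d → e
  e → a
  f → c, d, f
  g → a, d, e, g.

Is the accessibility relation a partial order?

No

Reflexive: no — a is not related to itself.
Transitive: no — a R c and c R f, but not a R f.
Antisymmetric: no — a R e and e R a with a ≠ e.
So R is not a partial order.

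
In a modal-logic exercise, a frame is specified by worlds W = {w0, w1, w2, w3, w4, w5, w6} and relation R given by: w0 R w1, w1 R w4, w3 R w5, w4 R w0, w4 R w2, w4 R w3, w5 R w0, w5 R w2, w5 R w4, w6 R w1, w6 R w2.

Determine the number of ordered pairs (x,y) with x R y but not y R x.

11

Enumerating: (w0,w1), (w1,w4), (w3,w5), (w4,w0), (w4,w2), (w4,w3), (w5,w0), (w5,w2), (w5,w4), (w6,w1), (w6,w2).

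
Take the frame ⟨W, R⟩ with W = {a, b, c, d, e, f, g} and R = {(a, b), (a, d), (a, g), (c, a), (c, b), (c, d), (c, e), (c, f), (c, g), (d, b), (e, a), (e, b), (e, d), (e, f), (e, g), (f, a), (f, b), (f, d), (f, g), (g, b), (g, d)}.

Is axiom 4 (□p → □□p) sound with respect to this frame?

By correspondence theory, 4 is valid on a frame iff R is transitive.
Transitive: yes — every two-step R-path is closed by a direct edge.

Yes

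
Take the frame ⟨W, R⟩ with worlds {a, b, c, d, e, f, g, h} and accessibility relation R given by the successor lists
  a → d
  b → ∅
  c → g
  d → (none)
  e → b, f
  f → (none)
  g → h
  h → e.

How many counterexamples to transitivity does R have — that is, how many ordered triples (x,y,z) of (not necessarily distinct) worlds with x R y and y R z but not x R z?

4

Enumerating: (c,g,h), (g,h,e), (h,e,b), (h,e,f).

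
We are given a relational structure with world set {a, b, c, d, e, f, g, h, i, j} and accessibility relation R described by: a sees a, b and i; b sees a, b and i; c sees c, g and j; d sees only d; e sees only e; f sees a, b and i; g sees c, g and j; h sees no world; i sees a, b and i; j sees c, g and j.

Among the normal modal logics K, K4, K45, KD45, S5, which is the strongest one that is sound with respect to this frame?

Transitive (axiom 4): yes — every two-step R-path is closed by a direct edge.
Euclidean (axiom 5): yes — any two successors of a common world are R-related.
Serial (axiom D): no — h has no R-successor.
Reflexive (axiom T): no — f is not related to itself.
So F validates K, K4, K45; KD45 would additionally require R to be serial. The strongest is K45.

K45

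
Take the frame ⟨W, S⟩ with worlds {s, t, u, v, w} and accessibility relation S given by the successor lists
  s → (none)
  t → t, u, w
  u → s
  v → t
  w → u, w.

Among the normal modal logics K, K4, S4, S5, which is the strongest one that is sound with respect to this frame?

Transitive (axiom 4): no — t S u and u S s, but not t S s.
Reflexive (axiom T): no — s is not related to itself.
Euclidean (axiom 5): no — t S u and t S w, but not u S w.
So F validates K; K4 would additionally require S to be transitive. The strongest is K.

K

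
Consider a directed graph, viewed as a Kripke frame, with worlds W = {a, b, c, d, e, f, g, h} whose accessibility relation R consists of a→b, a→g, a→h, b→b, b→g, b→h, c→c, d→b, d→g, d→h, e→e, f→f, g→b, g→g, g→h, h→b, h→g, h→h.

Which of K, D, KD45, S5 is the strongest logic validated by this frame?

Serial (axiom D): yes — every world has a successor (e.g. a R b).
Euclidean (axiom 5): yes — any two successors of a common world are R-related.
Transitive (axiom 4): yes — every two-step R-path is closed by a direct edge.
Reflexive (axiom T): no — a is not related to itself.
So F validates K, D, KD45; S5 would additionally require R to be reflexive. The strongest is KD45.

KD45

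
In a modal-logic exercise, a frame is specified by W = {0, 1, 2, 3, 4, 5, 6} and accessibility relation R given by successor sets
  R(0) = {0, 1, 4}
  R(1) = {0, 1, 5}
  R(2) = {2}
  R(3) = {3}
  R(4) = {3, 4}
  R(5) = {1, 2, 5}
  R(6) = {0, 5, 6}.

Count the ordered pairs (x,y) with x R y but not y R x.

5

Enumerating: (0,4), (4,3), (5,2), (6,0), (6,5).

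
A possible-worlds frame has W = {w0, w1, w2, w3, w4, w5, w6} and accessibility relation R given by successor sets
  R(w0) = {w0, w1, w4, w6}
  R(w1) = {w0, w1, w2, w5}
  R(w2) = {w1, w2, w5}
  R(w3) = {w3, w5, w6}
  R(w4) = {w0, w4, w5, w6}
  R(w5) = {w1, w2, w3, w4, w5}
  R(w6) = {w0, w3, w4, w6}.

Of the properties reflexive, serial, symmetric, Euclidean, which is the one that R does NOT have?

Euclidean

Reflexive: yes — every world is R-related to itself.
Serial: yes — every world has a successor (e.g. w0 R w0).
Symmetric: yes — every pair in R has its reverse in R.
Euclidean: no — w0 R w1 and w0 R w4, but not w1 R w4.
Only Euclidean fails.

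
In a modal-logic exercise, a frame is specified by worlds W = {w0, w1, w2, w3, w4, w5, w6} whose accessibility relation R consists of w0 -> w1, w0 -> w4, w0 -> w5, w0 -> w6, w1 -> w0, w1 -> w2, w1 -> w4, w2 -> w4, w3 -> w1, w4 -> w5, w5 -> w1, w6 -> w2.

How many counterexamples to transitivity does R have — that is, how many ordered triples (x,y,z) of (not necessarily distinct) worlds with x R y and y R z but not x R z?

Enumerating: (w0,w1,w0), (w0,w1,w2), (w0,w6,w2), (w1,w0,w1), (w1,w0,w5), (w1,w0,w6), (w1,w4,w5), (w2,w4,w5), (w3,w1,w0), (w3,w1,w2), (w3,w1,w4), (w4,w5,w1), (w5,w1,w0), (w5,w1,w2), (w5,w1,w4), (w6,w2,w4).

16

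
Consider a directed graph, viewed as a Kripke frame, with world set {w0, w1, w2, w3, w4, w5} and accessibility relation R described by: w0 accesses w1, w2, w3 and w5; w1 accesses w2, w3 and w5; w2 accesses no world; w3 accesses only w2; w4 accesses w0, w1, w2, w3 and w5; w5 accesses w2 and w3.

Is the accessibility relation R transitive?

Transitive: yes — every two-step R-path is closed by a direct edge.

Yes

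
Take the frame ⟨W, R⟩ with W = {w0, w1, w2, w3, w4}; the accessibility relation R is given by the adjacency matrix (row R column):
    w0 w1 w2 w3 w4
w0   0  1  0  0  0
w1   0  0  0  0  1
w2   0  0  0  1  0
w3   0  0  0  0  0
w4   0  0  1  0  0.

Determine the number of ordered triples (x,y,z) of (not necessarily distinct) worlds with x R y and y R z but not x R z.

Enumerating: (w0,w1,w4), (w1,w4,w2), (w4,w2,w3).

3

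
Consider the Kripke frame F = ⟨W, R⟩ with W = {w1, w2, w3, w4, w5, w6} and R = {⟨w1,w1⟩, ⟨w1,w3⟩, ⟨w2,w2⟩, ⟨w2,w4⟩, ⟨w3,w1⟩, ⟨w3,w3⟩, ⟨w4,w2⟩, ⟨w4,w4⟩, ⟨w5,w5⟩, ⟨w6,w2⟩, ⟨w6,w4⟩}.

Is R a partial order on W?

No

Reflexive: no — w6 is not related to itself.
Transitive: yes — every two-step R-path is closed by a direct edge.
Antisymmetric: no — w1 R w3 and w3 R w1 with w1 ≠ w3.
So R is not a partial order.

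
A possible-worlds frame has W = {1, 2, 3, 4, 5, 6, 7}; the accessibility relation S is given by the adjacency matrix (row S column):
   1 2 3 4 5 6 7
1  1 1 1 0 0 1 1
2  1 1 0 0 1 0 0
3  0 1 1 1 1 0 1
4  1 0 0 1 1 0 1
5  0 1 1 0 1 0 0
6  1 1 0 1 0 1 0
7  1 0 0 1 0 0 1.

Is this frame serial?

Yes

Serial: yes — every world has a successor (e.g. 1 S 1).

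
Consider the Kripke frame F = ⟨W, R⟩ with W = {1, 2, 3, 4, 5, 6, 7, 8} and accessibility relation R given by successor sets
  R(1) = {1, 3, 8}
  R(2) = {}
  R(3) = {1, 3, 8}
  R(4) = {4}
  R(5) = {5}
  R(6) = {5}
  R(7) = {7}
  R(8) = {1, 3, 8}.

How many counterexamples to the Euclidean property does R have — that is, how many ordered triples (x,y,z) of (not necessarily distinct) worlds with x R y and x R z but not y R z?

0

R is Euclidean; there are no such tuples.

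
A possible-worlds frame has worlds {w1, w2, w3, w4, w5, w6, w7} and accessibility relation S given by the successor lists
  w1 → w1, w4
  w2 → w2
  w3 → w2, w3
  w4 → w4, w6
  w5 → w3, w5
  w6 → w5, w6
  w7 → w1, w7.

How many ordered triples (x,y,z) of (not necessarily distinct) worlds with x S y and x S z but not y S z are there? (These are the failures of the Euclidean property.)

6

Enumerating: (w1,w4,w1), (w3,w2,w3), (w4,w6,w4), (w5,w3,w5), (w6,w5,w6), (w7,w1,w7).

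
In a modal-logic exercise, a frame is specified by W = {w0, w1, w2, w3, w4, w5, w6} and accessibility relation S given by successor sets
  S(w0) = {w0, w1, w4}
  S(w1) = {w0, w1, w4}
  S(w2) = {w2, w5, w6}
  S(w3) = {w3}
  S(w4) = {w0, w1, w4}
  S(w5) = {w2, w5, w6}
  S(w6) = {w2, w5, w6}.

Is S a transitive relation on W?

Yes

Transitive: yes — every two-step S-path is closed by a direct edge.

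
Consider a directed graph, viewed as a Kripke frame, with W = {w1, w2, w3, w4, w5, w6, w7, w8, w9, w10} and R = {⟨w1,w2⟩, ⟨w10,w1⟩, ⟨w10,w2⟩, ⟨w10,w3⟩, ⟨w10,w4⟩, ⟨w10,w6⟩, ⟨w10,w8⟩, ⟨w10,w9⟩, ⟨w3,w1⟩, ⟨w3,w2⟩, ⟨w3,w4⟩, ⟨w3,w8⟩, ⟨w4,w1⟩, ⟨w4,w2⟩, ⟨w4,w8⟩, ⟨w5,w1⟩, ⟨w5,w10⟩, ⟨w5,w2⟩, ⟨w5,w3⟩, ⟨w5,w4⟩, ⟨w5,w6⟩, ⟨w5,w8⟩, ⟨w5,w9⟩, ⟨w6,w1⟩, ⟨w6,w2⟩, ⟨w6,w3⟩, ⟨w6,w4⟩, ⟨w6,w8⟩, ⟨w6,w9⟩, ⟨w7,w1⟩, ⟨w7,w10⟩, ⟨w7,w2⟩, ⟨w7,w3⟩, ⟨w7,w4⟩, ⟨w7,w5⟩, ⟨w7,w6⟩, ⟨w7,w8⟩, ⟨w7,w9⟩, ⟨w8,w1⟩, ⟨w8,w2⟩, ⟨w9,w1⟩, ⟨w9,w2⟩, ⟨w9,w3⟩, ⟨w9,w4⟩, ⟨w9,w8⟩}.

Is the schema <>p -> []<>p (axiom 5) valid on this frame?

No

The schema 5 characterises exactly the Euclidean frames.
Euclidean: no — w10 R w1 and w10 R w3, but not w1 R w3.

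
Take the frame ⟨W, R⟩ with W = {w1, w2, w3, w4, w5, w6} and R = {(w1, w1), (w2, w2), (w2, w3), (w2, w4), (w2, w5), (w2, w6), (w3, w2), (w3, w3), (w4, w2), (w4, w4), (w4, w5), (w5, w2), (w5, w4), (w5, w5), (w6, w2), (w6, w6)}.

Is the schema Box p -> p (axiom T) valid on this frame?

Yes

Axiom T corresponds to the accessibility relation being reflexive.
Reflexive: yes — every world is R-related to itself.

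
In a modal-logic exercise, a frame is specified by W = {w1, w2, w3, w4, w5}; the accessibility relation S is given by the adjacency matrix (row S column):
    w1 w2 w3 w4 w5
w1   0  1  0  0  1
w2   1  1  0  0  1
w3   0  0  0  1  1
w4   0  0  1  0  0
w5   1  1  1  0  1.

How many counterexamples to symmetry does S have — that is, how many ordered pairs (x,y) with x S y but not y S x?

0

S is symmetric; there are no such tuples.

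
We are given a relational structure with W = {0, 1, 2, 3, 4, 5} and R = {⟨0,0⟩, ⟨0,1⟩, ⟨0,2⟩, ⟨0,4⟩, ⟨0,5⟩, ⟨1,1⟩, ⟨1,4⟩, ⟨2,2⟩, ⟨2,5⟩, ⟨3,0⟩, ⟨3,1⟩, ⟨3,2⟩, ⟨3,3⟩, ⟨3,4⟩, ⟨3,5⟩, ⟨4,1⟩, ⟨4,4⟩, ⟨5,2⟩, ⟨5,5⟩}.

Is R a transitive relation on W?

Transitive: yes — every two-step R-path is closed by a direct edge.

Yes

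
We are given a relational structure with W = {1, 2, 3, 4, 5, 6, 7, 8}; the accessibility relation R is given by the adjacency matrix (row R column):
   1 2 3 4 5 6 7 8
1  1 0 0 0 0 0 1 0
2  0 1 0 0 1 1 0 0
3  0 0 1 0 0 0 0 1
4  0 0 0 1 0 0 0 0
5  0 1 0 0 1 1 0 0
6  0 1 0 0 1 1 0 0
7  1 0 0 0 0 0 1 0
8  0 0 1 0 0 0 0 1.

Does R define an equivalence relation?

Yes

Reflexive: yes — every world is R-related to itself.
Symmetric: yes — every pair in R has its reverse in R.
Transitive: yes — every two-step R-path is closed by a direct edge.
So R is an equivalence relation.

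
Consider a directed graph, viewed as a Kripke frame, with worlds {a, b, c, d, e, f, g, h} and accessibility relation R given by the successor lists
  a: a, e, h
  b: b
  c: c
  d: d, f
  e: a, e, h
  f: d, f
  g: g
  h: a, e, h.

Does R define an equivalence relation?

Yes

Reflexive: yes — every world is R-related to itself.
Symmetric: yes — every pair in R has its reverse in R.
Transitive: yes — every two-step R-path is closed by a direct edge.
So R is an equivalence relation.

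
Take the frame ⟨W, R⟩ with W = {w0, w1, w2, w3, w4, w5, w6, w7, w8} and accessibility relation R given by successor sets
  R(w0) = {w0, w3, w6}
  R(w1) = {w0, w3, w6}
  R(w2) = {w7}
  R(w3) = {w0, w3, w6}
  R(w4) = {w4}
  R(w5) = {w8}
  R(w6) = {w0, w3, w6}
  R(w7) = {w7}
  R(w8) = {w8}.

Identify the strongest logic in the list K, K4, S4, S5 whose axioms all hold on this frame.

Transitive (axiom 4): yes — every two-step R-path is closed by a direct edge.
Reflexive (axiom T): no — w1 is not related to itself.
Euclidean (axiom 5): yes — any two successors of a common world are R-related.
So F validates K, K4; S4 would additionally require R to be reflexive. The strongest is K4.

K4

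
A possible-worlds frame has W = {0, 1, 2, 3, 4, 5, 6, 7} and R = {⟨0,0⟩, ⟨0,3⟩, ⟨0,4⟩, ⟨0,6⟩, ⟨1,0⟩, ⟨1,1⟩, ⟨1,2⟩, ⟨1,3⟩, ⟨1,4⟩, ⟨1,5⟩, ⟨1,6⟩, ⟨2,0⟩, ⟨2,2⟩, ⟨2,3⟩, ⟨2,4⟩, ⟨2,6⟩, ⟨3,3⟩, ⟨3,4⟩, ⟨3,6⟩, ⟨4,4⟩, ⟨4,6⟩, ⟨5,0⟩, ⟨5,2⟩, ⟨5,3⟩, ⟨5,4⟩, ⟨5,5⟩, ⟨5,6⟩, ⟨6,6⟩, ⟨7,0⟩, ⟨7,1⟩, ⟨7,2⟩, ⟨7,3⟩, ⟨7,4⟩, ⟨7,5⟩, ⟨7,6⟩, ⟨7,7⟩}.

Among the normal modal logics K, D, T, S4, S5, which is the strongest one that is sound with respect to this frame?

S4

Serial (axiom D): yes — every world has a successor (e.g. 0 R 0).
Reflexive (axiom T): yes — every world is R-related to itself.
Transitive (axiom 4): yes — every two-step R-path is closed by a direct edge.
Euclidean (axiom 5): no — 0 R 4 and 0 R 3, but not 4 R 3.
So F validates K, D, T, S4; S5 would additionally require R to be Euclidean. The strongest is S4.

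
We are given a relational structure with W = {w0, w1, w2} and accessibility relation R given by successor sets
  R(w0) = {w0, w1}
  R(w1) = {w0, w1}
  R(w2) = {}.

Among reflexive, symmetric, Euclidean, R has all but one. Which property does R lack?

Reflexive: no — w2 is not related to itself.
Symmetric: yes — every pair in R has its reverse in R.
Euclidean: yes — any two successors of a common world are R-related.
Only reflexive fails.

reflexive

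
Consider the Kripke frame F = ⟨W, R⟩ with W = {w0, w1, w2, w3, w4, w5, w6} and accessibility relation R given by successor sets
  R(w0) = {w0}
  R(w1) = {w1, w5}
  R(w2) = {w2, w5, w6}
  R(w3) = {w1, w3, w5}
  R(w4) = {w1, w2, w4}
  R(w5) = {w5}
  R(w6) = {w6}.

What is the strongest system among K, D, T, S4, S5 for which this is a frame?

Serial (axiom D): yes — every world has a successor (e.g. w0 R w0).
Reflexive (axiom T): yes — every world is R-related to itself.
Transitive (axiom 4): no — w4 R w1 and w1 R w5, but not w4 R w5.
Euclidean (axiom 5): no — w2 R w5 and w2 R w6, but not w5 R w6.
So F validates K, D, T; S4 would additionally require R to be transitive. The strongest is T.

T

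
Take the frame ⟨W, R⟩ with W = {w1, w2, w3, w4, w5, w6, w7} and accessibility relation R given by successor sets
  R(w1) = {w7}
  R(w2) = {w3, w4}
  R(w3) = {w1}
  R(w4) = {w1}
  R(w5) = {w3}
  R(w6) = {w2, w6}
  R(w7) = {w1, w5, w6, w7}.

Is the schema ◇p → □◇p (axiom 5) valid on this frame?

No

By correspondence theory, 5 is valid on a frame iff R is Euclidean.
Euclidean: no — w2 R w3 and w2 R w4, but not w3 R w4.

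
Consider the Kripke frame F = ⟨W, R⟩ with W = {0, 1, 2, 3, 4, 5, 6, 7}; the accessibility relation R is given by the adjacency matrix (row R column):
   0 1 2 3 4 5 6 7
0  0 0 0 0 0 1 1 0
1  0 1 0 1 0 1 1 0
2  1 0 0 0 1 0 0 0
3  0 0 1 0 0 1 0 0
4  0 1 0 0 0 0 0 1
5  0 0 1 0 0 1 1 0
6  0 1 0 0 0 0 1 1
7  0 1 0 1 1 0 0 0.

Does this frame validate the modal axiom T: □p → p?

Axiom T corresponds to the accessibility relation being reflexive.
Reflexive: no — 0 is not related to itself.

No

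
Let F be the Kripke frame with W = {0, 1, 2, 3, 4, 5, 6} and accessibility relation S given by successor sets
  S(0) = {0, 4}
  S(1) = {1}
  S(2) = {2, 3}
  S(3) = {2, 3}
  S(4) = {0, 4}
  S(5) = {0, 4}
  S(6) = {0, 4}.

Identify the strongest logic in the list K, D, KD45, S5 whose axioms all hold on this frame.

Serial (axiom D): yes — every world has a successor (e.g. 0 S 0).
Euclidean (axiom 5): yes — any two successors of a common world are S-related.
Transitive (axiom 4): yes — every two-step S-path is closed by a direct edge.
Reflexive (axiom T): no — 5 is not related to itself.
So F validates K, D, KD45; S5 would additionally require S to be reflexive. The strongest is KD45.

KD45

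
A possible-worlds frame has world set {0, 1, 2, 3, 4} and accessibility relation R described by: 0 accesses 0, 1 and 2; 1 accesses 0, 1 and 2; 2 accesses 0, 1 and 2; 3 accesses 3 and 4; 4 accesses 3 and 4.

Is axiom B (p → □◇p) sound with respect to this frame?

Axiom B corresponds to the accessibility relation being symmetric.
Symmetric: yes — every pair in R has its reverse in R.

Yes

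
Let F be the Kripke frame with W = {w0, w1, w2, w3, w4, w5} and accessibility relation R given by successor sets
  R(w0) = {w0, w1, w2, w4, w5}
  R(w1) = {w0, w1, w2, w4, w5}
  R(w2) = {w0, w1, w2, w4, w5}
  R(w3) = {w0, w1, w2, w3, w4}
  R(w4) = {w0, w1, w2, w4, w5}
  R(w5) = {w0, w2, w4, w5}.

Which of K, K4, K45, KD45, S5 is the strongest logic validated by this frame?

Transitive (axiom 4): no — w3 R w0 and w0 R w5, but not w3 R w5.
Euclidean (axiom 5): no — w0 R w5 and w0 R w1, but not w5 R w1.
Serial (axiom D): yes — every world has a successor (e.g. w0 R w0).
Reflexive (axiom T): yes — every world is R-related to itself.
So F validates K; K4 would additionally require R to be transitive. The strongest is K.

K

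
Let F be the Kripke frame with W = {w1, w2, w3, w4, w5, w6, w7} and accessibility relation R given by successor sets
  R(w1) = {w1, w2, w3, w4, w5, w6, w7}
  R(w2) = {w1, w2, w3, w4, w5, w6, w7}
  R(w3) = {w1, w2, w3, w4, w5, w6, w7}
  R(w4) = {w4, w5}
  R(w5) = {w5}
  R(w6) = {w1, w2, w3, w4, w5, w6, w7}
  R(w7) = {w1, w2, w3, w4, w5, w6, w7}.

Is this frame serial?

Serial: yes — every world has a successor (e.g. w1 R w1).

Yes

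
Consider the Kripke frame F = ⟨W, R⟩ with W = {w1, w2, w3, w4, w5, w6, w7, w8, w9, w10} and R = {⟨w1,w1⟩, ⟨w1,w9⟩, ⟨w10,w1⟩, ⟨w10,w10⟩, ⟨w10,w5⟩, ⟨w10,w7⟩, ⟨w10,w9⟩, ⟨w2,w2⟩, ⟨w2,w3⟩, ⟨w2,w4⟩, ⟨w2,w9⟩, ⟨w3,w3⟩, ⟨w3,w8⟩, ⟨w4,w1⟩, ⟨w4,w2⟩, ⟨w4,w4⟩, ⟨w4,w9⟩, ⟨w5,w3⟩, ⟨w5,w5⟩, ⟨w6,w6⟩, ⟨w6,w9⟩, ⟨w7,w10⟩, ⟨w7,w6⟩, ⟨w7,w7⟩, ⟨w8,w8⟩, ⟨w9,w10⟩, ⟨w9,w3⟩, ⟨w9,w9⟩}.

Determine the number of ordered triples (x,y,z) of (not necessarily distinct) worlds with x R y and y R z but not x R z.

Enumerating: (w1,w9,w10), (w1,w9,w3), (w10,w5,w3), (w10,w7,w6), (w10,w9,w3), (w2,w3,w8), (w2,w4,w1), (w2,w9,w10), (w4,w2,w3), (w4,w9,w10), (w4,w9,w3), (w5,w3,w8), … and 10 more.
Total: 22.

22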